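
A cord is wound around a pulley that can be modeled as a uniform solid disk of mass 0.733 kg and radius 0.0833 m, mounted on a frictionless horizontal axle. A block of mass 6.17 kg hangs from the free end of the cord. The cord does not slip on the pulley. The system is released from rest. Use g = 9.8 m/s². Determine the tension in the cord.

I = ½MR² = (1/2)(0.733)(0.0833)² = 0.002543 kg·m².
Block: mg − T = ma. Pulley: TR = Iα. No-slip: a = αR, so T = (I/R²)a = 0.3665·a.
Then mg = (m + 0.3665)a, so a = (6.17)(9.8)/(6.17 + 0.3665) = 9.251 m/s².
T = 0.3665·a = 3.390 N.

T ≈ 3.39 N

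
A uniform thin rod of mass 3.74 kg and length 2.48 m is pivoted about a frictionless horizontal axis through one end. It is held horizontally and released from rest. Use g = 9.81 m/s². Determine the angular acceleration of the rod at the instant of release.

About the pivot, I = (1/3)ML² = (1/3)(3.74)(2.48)² = 7.667 kg·m².
The weight acts at the center, a distance L/2 = 1.240 m from the pivot; τ = Mg(L/2) = 45.49 N·m.
α = τ/I = 45.49/7.667 = 5.933 rad/s².

α ≈ 5.93 rad/s²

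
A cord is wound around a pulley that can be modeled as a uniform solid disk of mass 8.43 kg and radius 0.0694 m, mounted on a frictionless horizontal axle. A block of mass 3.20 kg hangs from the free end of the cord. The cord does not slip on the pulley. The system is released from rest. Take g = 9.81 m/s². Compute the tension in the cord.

I = ½MR² = (1/2)(8.43)(0.0694)² = 0.02030 kg·m².
Block: mg − T = ma. Pulley: TR = Iα. No-slip: a = αR, so T = (I/R²)a = 4.215·a.
Then mg = (m + 4.215)a, so a = (3.20)(9.81)/(3.20 + 4.215) = 4.234 m/s².
T = 4.215·a = 17.84 N.

T ≈ 17.8 N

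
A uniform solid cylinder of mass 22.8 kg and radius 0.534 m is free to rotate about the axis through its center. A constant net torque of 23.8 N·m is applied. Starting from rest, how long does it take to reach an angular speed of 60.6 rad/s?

t ≈ 8.28 s

I = ½MR² = (1/2)(22.8)(0.534)² = 3.251 kg·m².
α = τ/I = 23.8/3.251 = 7.321 rad/s².
ω = αt ⇒ t = ω/α = 60.6/7.321 = 8.277 s.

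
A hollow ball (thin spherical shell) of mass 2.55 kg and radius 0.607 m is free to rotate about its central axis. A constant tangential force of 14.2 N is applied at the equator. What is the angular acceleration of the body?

α ≈ 13.8 rad/s²

I = (2/3)MR² = (2/3)(2.55)(0.607)² = 0.6264 kg·m².
τ = F R = (14.2)(0.607) = 8.619 N·m.
From τ = Iα: α = 8.619/0.6264 = 13.76 rad/s².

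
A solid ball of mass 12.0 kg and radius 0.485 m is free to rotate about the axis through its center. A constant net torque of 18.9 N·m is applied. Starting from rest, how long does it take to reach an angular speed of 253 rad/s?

t ≈ 15.1 s

I = (2/5)MR² = (2/5)(12.0)(0.485)² = 1.129 kg·m².
α = τ/I = 18.9/1.129 = 16.74 rad/s².
ω = αt ⇒ t = ω/α = 253/16.74 = 15.11 s.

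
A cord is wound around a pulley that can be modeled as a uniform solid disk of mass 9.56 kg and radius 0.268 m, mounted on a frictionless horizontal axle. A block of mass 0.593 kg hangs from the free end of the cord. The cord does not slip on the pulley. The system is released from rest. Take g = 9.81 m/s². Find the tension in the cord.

I = ½MR² = (1/2)(9.56)(0.268)² = 0.3433 kg·m².
Block: mg − T = ma. Pulley: TR = Iα. No-slip: a = αR, so T = (I/R²)a = 4.780·a.
Then mg = (m + 4.780)a, so a = (0.593)(9.81)/(0.593 + 4.780) = 1.083 m/s².
T = 4.780·a = 5.175 N.

T ≈ 5.18 N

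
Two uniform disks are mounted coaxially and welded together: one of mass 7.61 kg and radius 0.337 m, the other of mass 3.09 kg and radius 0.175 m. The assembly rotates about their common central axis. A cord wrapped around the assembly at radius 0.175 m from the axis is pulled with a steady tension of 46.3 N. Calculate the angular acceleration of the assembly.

α ≈ 16.9 rad/s²

I = ½M₁R₁² + ½M₂R₂² = ½(7.61)(0.337)² + ½(3.09)(0.175)² = 0.4794 kg·m².
τ = F r = (46.3)(0.175) = 8.102 N·m.
α = τ/I = 8.102/0.4794 = 16.90 rad/s².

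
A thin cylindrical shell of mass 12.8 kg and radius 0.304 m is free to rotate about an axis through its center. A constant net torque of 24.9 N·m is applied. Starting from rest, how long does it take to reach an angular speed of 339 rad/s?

I = MR² = (12.8)(0.304)² = 1.183 kg·m².
α = τ/I = 24.9/1.183 = 21.05 rad/s².
ω = αt ⇒ t = ω/α = 339/21.05 = 16.10 s.

t ≈ 16.1 s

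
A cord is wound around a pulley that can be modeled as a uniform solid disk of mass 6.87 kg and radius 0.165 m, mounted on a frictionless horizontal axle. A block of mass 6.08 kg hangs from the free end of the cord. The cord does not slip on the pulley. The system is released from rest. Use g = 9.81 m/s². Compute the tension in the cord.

T ≈ 21.5 N

I = ½MR² = (1/2)(6.87)(0.165)² = 0.09352 kg·m².
Block: mg − T = ma. Pulley: TR = Iα. No-slip: a = αR, so T = (I/R²)a = 3.435·a.
Then mg = (m + 3.435)a, so a = (6.08)(9.81)/(6.08 + 3.435) = 6.269 m/s².
T = 3.435·a = 21.53 N.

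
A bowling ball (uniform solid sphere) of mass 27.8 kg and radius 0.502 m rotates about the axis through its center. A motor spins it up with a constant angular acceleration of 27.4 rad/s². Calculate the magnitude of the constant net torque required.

I = (2/5)MR² = (2/5)(27.8)(0.502)² = 2.802 kg·m².
τ = Iα = (2.802)(27.40) = 76.78 N·m.

τ ≈ 76.8 N·m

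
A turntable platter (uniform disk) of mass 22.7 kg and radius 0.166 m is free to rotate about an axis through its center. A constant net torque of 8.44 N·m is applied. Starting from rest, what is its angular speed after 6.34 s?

ω ≈ 171 rad/s

I = ½MR² = (1/2)(22.7)(0.166)² = 0.3128 kg·m².
α = τ/I = 8.44/0.3128 = 26.99 rad/s².
ω = ω₀ + αt = 0 + (26.99)(6.34) = 171.1 rad/s.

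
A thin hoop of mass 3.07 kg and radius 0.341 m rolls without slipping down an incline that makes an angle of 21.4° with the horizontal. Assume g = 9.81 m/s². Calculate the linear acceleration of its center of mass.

Translation along the incline: Mg sinθ − f = Ma.
Rotation about the center: fR = Iα with I = MR². No-slip gives a = αR, so f = (I/R²)a = M a.
Substituting: Mg sinθ = (1 + 1.000)Ma, so a = g sinθ/(1 + 1.000) = (9.81) sin 21.4° / 2.000 = 1.790 m/s².

a ≈ 1.79 m/s²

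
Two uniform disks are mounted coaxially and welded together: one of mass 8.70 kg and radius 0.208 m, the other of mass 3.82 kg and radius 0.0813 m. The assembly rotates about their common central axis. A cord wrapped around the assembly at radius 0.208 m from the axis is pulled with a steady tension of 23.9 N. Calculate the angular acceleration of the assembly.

I = ½M₁R₁² + ½M₂R₂² = ½(8.70)(0.208)² + ½(3.82)(0.0813)² = 0.2008 kg·m².
τ = F r = (23.9)(0.208) = 4.971 N·m.
α = τ/I = 4.971/0.2008 = 24.75 rad/s².

α ≈ 24.8 rad/s²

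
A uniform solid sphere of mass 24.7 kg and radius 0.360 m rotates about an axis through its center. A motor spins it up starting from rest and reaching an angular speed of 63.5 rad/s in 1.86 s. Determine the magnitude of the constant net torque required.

I = (2/5)MR² = (2/5)(24.7)(0.360)² = 1.280 kg·m².
α = Δω/Δt = (63.5 − 0)/1.86 = 34.14 rad/s².
τ = Iα = (1.280)(34.14) = 43.71 N·m.

τ ≈ 43.7 N·m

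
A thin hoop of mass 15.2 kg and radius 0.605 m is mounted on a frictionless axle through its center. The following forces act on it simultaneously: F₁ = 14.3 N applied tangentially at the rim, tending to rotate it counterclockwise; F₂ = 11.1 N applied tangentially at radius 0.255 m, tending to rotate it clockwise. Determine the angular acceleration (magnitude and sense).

α ≈ 1.05 rad/s², counterclockwise

I = MR² = (15.2)(0.605)² = 5.564 kg·m².
Taking counterclockwise as positive: τ₁ = +(14.3)(0.605) = +8.652 N·m; τ₂ = −(11.1)(0.255) = −2.830 N·m.
Net torque τ = 5.821 N·m.
α = τ/I = 5.821/5.564 = 1.046 rad/s².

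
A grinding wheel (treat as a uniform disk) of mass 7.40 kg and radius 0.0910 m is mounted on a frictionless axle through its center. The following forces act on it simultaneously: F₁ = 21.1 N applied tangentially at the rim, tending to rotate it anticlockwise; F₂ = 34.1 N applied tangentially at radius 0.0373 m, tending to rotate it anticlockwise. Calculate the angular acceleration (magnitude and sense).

α ≈ 104 rad/s², anticlockwise

I = ½MR² = (1/2)(7.40)(0.0910)² = 0.03064 kg·m².
Taking anticlockwise as positive: τ₁ = +(21.1)(0.0910) = +1.920 N·m; τ₂ = +(34.1)(0.0373) = +1.272 N·m.
Net torque τ = 3.192 N·m.
α = τ/I = 3.192/0.03064 = 104.2 rad/s².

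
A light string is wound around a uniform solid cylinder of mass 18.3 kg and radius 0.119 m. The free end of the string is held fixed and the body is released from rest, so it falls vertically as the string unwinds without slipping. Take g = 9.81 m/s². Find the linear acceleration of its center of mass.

Translation: Mg − T = Ma. Rotation about the center: TR = Iα with I = ½MR².
With a = αR: T = (I/R²)a = (1/2)M a, so Mg = (1 + 0.5000)Ma.
a = g/(1 + 0.5000) = 9.81/1.500 = 6.540 m/s².

a ≈ 6.54 m/s²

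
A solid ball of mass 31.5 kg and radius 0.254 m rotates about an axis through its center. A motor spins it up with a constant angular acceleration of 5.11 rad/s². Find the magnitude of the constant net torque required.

τ ≈ 4.15 N·m

I = (2/5)MR² = (2/5)(31.5)(0.254)² = 0.8129 kg·m².
τ = Iα = (0.8129)(5.110) = 4.154 N·m.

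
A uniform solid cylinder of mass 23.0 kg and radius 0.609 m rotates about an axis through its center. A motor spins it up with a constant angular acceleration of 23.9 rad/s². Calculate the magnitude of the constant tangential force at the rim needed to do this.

I = ½MR² = (1/2)(23.0)(0.609)² = 4.265 kg·m².
The required torque is τ = Iα = (4.265)(23.90) = 101.9 N·m.
A tangential force at the rim gives τ = FR, so F = τ/R = 101.9/0.609 = 167.4 N.

F ≈ 167 N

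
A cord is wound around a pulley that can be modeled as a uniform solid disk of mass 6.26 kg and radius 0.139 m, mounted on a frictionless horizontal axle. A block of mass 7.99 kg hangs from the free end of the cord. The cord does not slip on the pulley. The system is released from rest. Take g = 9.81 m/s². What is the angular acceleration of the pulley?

α ≈ 50.7 rad/s²

I = ½MR² = (1/2)(6.26)(0.139)² = 0.06047 kg·m².
Block: mg − T = ma. Pulley: TR = Iα. No-slip: a = αR, so T = (I/R²)a = 3.130·a.
Then mg = (m + 3.130)a, so a = (7.99)(9.81)/(7.99 + 3.130) = 7.049 m/s².
α = a/R = 7.049/0.139 = 50.71 rad/s².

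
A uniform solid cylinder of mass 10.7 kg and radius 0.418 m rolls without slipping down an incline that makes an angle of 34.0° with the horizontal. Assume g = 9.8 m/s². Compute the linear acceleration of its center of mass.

Translation along the incline: Mg sinθ − f = Ma.
Rotation about the center: fR = Iα with I = ½MR². No-slip gives a = αR, so f = (I/R²)a = (1/2)M a.
Substituting: Mg sinθ = (1 + 0.5000)Ma, so a = g sinθ/(1 + 0.5000) = (9.8) sin 34.0° / 1.500 = 3.653 m/s².

a ≈ 3.65 m/s²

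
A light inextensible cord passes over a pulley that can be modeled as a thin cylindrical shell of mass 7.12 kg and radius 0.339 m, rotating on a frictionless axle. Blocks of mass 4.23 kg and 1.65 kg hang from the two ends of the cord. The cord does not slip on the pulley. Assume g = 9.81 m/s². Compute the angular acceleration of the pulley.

α ≈ 5.74 rad/s²

I = MR² = (7.12)(0.339)² = 0.8182 kg·m².
Heavier block: m₁g − T₁ = m₁a. Lighter block: T₂ − m₂g = m₂a.
Pulley: (T₁ − T₂)R = Iα = I(a/R), so T₁ − T₂ = (I/R²)a = 1·M_p a = 7.120·a.
Adding the three: (m₁ − m₂)g = (m₁ + m₂ + 7.120)a, so a = (4.23 − 1.65)(9.81)/(4.23 + 1.65 + 7.120) = 1.947 m/s².
α = a/R = 1.947/0.339 = 5.743 rad/s².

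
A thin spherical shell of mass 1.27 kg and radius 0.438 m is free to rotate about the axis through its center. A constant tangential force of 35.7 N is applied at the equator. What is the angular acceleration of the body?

I = (2/3)MR² = (2/3)(1.27)(0.438)² = 0.1624 kg·m².
τ = F R = (35.7)(0.438) = 15.64 N·m.
Newton's second law for rotation, τ = Iα, gives α = τ/I = 15.64/0.1624 = 96.27 rad/s².

α ≈ 96.3 rad/s²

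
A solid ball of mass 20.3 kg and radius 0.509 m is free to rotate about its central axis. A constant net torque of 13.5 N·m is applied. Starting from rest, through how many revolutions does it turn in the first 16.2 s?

I = (2/5)MR² = (2/5)(20.3)(0.509)² = 2.104 kg·m².
α = τ/I = 13.5/2.104 = 6.417 rad/s².
θ = ½αt² = ½(6.417)(16.2)² = 842.1 rad.
Revolutions = θ/(2π) = 134.0.

≈ 134 revolutions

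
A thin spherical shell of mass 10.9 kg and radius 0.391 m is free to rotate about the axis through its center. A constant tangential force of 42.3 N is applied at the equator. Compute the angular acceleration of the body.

I = (2/3)MR² = (2/3)(10.9)(0.391)² = 1.111 kg·m².
τ = F R = (42.3)(0.391) = 16.54 N·m.
From τ = Iα: α = 16.54/1.111 = 14.89 rad/s².

α ≈ 14.9 rad/s²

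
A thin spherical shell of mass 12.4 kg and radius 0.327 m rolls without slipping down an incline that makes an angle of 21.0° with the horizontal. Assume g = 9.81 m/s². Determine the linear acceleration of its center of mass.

Translation along the incline: Mg sinθ − f = Ma.
Rotation about the center: fR = Iα with I = (2/3)MR². No-slip gives a = αR, so f = (I/R²)a = (2/3)M a.
Substituting: Mg sinθ = (1 + 0.6667)Ma, so a = g sinθ/(1 + 0.6667) = (9.81) sin 21.0° / 1.667 = 2.109 m/s².

a ≈ 2.11 m/s²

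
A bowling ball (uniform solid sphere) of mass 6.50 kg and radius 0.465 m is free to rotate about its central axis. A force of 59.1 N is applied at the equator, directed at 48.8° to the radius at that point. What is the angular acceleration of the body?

α ≈ 36.8 rad/s²

I = (2/5)MR² = (2/5)(6.50)(0.465)² = 0.5622 kg·m².
Only the tangential component produces torque: τ = F R sinθ = (59.1)(0.465) sin 48.8° = 20.68 N·m.
Newton's second law for rotation, τ = Iα, gives α = τ/I = 20.68/0.5622 = 36.78 rad/s².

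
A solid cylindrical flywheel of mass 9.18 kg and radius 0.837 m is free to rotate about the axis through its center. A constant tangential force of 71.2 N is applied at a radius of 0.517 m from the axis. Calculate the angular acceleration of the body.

I = ½MR² = (1/2)(9.18)(0.837)² = 3.216 kg·m².
τ = F·r = (71.2)(0.517) = 36.81 N·m.
Newton's second law for rotation, τ = Iα, gives α = τ/I = 36.81/3.216 = 11.45 rad/s².

α ≈ 11.4 rad/s²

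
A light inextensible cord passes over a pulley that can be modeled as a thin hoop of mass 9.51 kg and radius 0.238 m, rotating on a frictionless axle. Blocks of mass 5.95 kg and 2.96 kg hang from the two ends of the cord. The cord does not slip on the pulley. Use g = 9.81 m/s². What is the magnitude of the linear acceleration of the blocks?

a ≈ 1.59 m/s²

I = MR² = (9.51)(0.238)² = 0.5387 kg·m².
Heavier block: m₁g − T₁ = m₁a. Lighter block: T₂ − m₂g = m₂a.
Pulley: (T₁ − T₂)R = Iα = I(a/R), so T₁ − T₂ = (I/R²)a = 1·M_p a = 9.510·a.
Adding the three: (m₁ − m₂)g = (m₁ + m₂ + 9.510)a, so a = (5.95 − 2.96)(9.81)/(5.95 + 2.96 + 9.510) = 1.592 m/s².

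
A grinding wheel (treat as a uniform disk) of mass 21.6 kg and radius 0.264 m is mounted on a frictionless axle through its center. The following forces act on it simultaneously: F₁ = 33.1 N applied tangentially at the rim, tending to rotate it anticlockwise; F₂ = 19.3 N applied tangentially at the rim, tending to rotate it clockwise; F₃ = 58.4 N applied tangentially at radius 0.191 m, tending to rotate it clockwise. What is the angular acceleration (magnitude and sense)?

α ≈ 9.98 rad/s², clockwise

I = ½MR² = (1/2)(21.6)(0.264)² = 0.7527 kg·m².
Taking anticlockwise as positive: τ₁ = +(33.1)(0.264) = +8.738 N·m; τ₂ = −(19.3)(0.264) = −5.095 N·m; τ₃ = −(58.4)(0.191) = −11.15 N·m.
Net torque τ = -7.511 N·m.
α = τ/I = -7.511/0.7527 = -9.979 rad/s².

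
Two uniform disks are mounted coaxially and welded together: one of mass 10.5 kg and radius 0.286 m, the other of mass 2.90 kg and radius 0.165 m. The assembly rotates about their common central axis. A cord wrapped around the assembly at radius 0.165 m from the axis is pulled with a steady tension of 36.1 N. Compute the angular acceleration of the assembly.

I = ½M₁R₁² + ½M₂R₂² = ½(10.5)(0.286)² + ½(2.90)(0.165)² = 0.4689 kg·m².
τ = F r = (36.1)(0.165) = 5.957 N·m.
α = τ/I = 5.957/0.4689 = 12.70 rad/s².

α ≈ 12.7 rad/s²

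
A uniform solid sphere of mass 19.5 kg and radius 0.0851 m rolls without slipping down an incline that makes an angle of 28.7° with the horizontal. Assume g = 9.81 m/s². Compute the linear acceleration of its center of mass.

Translation along the incline: Mg sinθ − f = Ma.
Rotation about the center: fR = Iα with I = (2/5)MR². No-slip gives a = αR, so f = (I/R²)a = (2/5)M a.
Substituting: Mg sinθ = (1 + 0.4000)Ma, so a = g sinθ/(1 + 0.4000) = (9.81) sin 28.7° / 1.400 = 3.365 m/s².

a ≈ 3.36 m/s²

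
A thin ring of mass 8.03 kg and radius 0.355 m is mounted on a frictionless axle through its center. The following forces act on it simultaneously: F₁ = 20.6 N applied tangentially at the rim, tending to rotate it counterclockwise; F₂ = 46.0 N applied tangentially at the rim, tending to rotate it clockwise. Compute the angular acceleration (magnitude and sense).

α ≈ 8.91 rad/s², clockwise

I = MR² = (8.03)(0.355)² = 1.012 kg·m².
Taking counterclockwise as positive: τ₁ = +(20.6)(0.355) = +7.313 N·m; τ₂ = −(46.0)(0.355) = −16.33 N·m.
Net torque τ = -9.017 N·m.
α = τ/I = -9.017/1.012 = -8.910 rad/s².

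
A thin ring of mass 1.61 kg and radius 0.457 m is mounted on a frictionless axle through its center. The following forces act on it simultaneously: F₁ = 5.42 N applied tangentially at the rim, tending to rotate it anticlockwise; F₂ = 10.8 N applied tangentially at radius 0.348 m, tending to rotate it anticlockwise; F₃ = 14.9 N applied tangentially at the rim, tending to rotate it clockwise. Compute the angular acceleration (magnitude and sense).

I = MR² = (1.61)(0.457)² = 0.3362 kg·m².
Taking anticlockwise as positive: τ₁ = +(5.42)(0.457) = +2.477 N·m; τ₂ = +(10.8)(0.348) = +3.758 N·m; τ₃ = −(14.9)(0.457) = −6.809 N·m.
Net torque τ = -0.5740 N·m.
α = τ/I = -0.5740/0.3362 = -1.707 rad/s².

α ≈ 1.71 rad/s², clockwise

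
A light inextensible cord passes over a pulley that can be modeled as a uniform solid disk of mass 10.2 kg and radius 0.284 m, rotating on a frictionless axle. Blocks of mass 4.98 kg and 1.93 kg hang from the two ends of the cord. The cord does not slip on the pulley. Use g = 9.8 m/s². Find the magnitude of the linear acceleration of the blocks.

a ≈ 2.49 m/s²

I = ½MR² = (1/2)(10.2)(0.284)² = 0.4113 kg·m².
Heavier block: m₁g − T₁ = m₁a. Lighter block: T₂ − m₂g = m₂a.
Pulley: (T₁ − T₂)R = Iα = I(a/R), so T₁ − T₂ = (I/R²)a = (1/2)M_p a = 5.100·a.
Adding the three: (m₁ − m₂)g = (m₁ + m₂ + 5.100)a, so a = (4.98 − 1.93)(9.8)/(4.98 + 1.93 + 5.100) = 2.489 m/s².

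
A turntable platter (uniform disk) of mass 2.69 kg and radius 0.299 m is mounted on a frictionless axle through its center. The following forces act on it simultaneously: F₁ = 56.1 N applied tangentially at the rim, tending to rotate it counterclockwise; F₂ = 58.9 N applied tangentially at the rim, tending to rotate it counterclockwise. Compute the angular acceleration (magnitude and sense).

α ≈ 286 rad/s², counterclockwise

I = ½MR² = (1/2)(2.69)(0.299)² = 0.1202 kg·m².
Taking counterclockwise as positive: τ₁ = +(56.1)(0.299) = +16.77 N·m; τ₂ = +(58.9)(0.299) = +17.61 N·m.
Net torque τ = 34.39 N·m.
α = τ/I = 34.39/0.1202 = 286.0 rad/s².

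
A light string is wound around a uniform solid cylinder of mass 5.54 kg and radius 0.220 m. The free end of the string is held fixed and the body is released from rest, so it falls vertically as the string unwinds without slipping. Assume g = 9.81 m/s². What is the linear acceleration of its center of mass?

Translation: Mg − T = Ma. Rotation about the center: TR = Iα with I = ½MR².
With a = αR: T = (I/R²)a = (1/2)M a, so Mg = (1 + 0.5000)Ma.
a = g/(1 + 0.5000) = 9.81/1.500 = 6.540 m/s².

a ≈ 6.54 m/s²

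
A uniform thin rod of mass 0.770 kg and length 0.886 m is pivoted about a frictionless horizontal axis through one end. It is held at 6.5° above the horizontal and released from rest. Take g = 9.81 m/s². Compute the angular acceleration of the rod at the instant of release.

α ≈ 16.5 rad/s²

About the pivot, I = (1/3)ML² = (1/3)(0.770)(0.886)² = 0.2015 kg·m².
The weight acts at the center, a distance L/2 = 0.4430 m from the pivot; τ = Mg(L/2) cos 6.5° = 3.325 N·m.
α = τ/I = 3.325/0.2015 = 16.50 rad/s².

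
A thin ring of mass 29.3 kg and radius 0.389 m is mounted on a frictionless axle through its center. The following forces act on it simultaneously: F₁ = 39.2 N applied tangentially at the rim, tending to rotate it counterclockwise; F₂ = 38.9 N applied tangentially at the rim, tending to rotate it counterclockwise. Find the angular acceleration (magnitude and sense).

I = MR² = (29.3)(0.389)² = 4.434 kg·m².
Taking counterclockwise as positive: τ₁ = +(39.2)(0.389) = +15.25 N·m; τ₂ = +(38.9)(0.389) = +15.13 N·m.
Net torque τ = 30.38 N·m.
α = τ/I = 30.38/4.434 = 6.852 rad/s².

α ≈ 6.85 rad/s², counterclockwise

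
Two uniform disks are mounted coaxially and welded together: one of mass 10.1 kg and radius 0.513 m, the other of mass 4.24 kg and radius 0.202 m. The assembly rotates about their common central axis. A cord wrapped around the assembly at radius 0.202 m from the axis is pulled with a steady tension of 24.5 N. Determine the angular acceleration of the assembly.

α ≈ 3.50 rad/s²

I = ½M₁R₁² + ½M₂R₂² = ½(10.1)(0.513)² + ½(4.24)(0.202)² = 1.416 kg·m².
τ = F r = (24.5)(0.202) = 4.949 N·m.
α = τ/I = 4.949/1.416 = 3.496 rad/s².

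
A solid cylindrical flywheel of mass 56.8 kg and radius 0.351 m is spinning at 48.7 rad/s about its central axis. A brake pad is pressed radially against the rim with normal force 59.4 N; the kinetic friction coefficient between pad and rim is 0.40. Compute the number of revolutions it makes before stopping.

I = ½MR² = (1/2)(56.8)(0.351)² = 3.499 kg·m².
Friction force f = μN = (0.40)(59.4) = 23.76 N at the rim; torque magnitude τ = fR = 8.340 N·m, opposing ω.
|α| = τ/I = 8.340/3.499 = 2.384 rad/s² (deceleration).
ω² = ω₀² − 2|α|θ with ω = 0 ⇒ θ = ω₀²/(2|α|) = 497.5 rad = 79.18 rev.

≈ 79.2 revolutions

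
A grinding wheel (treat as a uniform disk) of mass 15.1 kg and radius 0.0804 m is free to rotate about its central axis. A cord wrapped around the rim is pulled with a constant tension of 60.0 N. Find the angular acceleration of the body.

α ≈ 98.8 rad/s²

I = ½MR² = (1/2)(15.1)(0.0804)² = 0.04880 kg·m².
τ = F R = (60.0)(0.0804) = 4.824 N·m.
Newton's second law for rotation, τ = Iα, gives α = τ/I = 4.824/0.04880 = 98.84 rad/s².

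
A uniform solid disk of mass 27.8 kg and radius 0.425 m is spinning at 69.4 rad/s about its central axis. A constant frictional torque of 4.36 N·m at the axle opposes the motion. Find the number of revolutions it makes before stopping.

I = ½MR² = (1/2)(27.8)(0.425)² = 2.511 kg·m².
The net torque has magnitude 4.36 N·m, opposing ω.
|α| = τ/I = 4.360/2.511 = 1.737 rad/s² (deceleration).
ω² = ω₀² − 2|α|θ with ω = 0 ⇒ θ = ω₀²/(2|α|) = 1387 rad = 220.7 rev.

≈ 221 revolutions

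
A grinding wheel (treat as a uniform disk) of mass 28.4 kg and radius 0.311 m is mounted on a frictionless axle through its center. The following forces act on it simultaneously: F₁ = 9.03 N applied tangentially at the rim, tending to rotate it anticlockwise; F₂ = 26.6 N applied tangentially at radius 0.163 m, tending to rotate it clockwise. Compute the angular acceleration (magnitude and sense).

α ≈ 1.11 rad/s², clockwise

I = ½MR² = (1/2)(28.4)(0.311)² = 1.373 kg·m².
Taking anticlockwise as positive: τ₁ = +(9.03)(0.311) = +2.808 N·m; τ₂ = −(26.6)(0.163) = −4.336 N·m.
Net torque τ = -1.527 N·m.
α = τ/I = -1.527/1.373 = -1.112 rad/s².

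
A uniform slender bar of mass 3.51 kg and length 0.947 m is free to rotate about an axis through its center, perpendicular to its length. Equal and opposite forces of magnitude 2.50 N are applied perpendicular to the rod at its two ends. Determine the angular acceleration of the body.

I = (1/12)ML² = (1/12)(3.51)(0.947)² = 0.2623 kg·m².
The couple gives τ = F·(L/2) + F·(L/2) = F L = (2.50)(0.947) = 2.367 N·m.
Newton's second law for rotation, τ = Iα, gives α = τ/I = 2.367/0.2623 = 9.025 rad/s².

α ≈ 9.03 rad/s²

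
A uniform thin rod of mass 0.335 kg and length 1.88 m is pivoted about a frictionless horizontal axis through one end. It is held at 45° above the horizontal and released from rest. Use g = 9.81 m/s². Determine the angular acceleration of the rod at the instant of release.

α ≈ 5.53 rad/s²

About the pivot, I = (1/3)ML² = (1/3)(0.335)(1.88)² = 0.3947 kg·m².
The weight acts at the center, a distance L/2 = 0.9400 m from the pivot; τ = Mg(L/2) cos 45° = 2.184 N·m.
α = τ/I = 2.184/0.3947 = 5.535 rad/s².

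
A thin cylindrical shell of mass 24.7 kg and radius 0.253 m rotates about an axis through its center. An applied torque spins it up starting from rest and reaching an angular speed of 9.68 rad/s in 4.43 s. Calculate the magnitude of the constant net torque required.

τ ≈ 3.45 N·m

I = MR² = (24.7)(0.253)² = 1.581 kg·m².
α = Δω/Δt = (9.68 − 0)/4.43 = 2.185 rad/s².
τ = Iα = (1.581)(2.185) = 3.455 N·m.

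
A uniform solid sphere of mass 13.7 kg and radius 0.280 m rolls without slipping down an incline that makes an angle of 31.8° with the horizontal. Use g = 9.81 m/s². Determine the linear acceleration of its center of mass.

Translation along the incline: Mg sinθ − f = Ma.
Rotation about the center: fR = Iα with I = (2/5)MR². No-slip gives a = αR, so f = (I/R²)a = (2/5)M a.
Substituting: Mg sinθ = (1 + 0.4000)Ma, so a = g sinθ/(1 + 0.4000) = (9.81) sin 31.8° / 1.400 = 3.692 m/s².

a ≈ 3.69 m/s²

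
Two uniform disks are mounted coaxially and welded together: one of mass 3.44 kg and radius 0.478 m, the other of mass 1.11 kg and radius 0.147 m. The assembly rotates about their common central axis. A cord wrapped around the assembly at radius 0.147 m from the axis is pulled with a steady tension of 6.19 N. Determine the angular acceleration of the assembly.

I = ½M₁R₁² + ½M₂R₂² = ½(3.44)(0.478)² + ½(1.11)(0.147)² = 0.4050 kg·m².
τ = F r = (6.19)(0.147) = 0.9099 N·m.
α = τ/I = 0.9099/0.4050 = 2.247 rad/s².

α ≈ 2.25 rad/s²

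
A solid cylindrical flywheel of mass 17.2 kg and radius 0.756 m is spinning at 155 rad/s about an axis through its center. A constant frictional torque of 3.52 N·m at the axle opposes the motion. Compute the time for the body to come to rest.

I = ½MR² = (1/2)(17.2)(0.756)² = 4.915 kg·m².
The net torque has magnitude 3.52 N·m, opposing ω.
|α| = τ/I = 3.520/4.915 = 0.7161 rad/s² (deceleration).
0 = ω₀ − |α|t ⇒ t = ω₀/|α| = 155/0.7161 = 216.4 s.

t ≈ 216 s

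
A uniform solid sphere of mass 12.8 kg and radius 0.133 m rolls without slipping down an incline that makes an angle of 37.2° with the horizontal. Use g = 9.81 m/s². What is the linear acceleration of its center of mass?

a ≈ 4.24 m/s²

Translation along the incline: Mg sinθ − f = Ma.
Rotation about the center: fR = Iα with I = (2/5)MR². No-slip gives a = αR, so f = (I/R²)a = (2/5)M a.
Substituting: Mg sinθ = (1 + 0.4000)Ma, so a = g sinθ/(1 + 0.4000) = (9.81) sin 37.2° / 1.400 = 4.237 m/s².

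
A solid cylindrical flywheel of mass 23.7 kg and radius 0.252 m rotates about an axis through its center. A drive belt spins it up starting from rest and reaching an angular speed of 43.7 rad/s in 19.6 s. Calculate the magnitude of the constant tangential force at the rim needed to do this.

F ≈ 6.66 N

I = ½MR² = (1/2)(23.7)(0.252)² = 0.7525 kg·m².
α = Δω/Δt = (43.7 − 0)/19.6 = 2.230 rad/s².
The required torque is τ = Iα = (0.7525)(2.230) = 1.678 N·m.
A tangential force at the rim gives τ = FR, so F = τ/R = 1.678/0.252 = 6.658 N.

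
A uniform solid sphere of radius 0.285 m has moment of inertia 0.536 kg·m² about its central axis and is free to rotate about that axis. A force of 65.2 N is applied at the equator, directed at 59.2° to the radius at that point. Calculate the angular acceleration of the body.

Only the tangential component produces torque: τ = F R sinθ = (65.2)(0.285) sin 59.2° = 15.96 N·m.
Newton's second law for rotation, τ = Iα, gives α = τ/I = 15.96/0.5360 = 29.78 rad/s².

α ≈ 29.8 rad/s²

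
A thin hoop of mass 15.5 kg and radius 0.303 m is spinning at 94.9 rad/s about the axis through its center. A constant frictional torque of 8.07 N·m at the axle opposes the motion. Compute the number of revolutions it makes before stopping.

≈ 126 revolutions

I = MR² = (15.5)(0.303)² = 1.423 kg·m².
The net torque has magnitude 8.07 N·m, opposing ω.
|α| = τ/I = 8.070/1.423 = 5.671 rad/s² (deceleration).
ω² = ω₀² − 2|α|θ with ω = 0 ⇒ θ = ω₀²/(2|α|) = 794.0 rad = 126.4 rev.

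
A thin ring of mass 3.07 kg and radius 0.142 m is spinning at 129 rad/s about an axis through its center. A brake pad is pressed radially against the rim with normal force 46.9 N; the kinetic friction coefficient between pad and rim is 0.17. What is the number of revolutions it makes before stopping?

≈ 72.4 revolutions

I = MR² = (3.07)(0.142)² = 0.06190 kg·m².
Friction force f = μN = (0.17)(46.9) = 7.973 N at the rim; torque magnitude τ = fR = 1.132 N·m, opposing ω.
|α| = τ/I = 1.132/0.06190 = 18.29 rad/s² (deceleration).
ω² = ω₀² − 2|α|θ with ω = 0 ⇒ θ = ω₀²/(2|α|) = 454.9 rad = 72.41 rev.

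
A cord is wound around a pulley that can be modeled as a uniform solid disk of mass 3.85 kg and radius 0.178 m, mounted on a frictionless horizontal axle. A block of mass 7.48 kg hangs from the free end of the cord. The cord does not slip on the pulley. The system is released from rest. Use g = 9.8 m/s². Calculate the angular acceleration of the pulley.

α ≈ 43.8 rad/s²

I = ½MR² = (1/2)(3.85)(0.178)² = 0.06099 kg·m².
Block: mg − T = ma. Pulley: TR = Iα. No-slip: a = αR, so T = (I/R²)a = 1.925·a.
Then mg = (m + 1.925)a, so a = (7.48)(9.8)/(7.48 + 1.925) = 7.794 m/s².
α = a/R = 7.794/0.178 = 43.79 rad/s².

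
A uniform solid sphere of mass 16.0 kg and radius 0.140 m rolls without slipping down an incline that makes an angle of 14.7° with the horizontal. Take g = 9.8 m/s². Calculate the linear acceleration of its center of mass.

a ≈ 1.78 m/s²

Translation along the incline: Mg sinθ − f = Ma.
Rotation about the center: fR = Iα with I = (2/5)MR². No-slip gives a = αR, so f = (I/R²)a = (2/5)M a.
Substituting: Mg sinθ = (1 + 0.4000)Ma, so a = g sinθ/(1 + 0.4000) = (9.8) sin 14.7° / 1.400 = 1.776 m/s².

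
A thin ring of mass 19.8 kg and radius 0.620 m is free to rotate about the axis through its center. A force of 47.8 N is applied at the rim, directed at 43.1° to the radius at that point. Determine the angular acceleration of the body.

I = MR² = (19.8)(0.620)² = 7.611 kg·m².
Only the tangential component produces torque: τ = F R sinθ = (47.8)(0.620) sin 43.1° = 20.25 N·m.
Newton's second law for rotation, τ = Iα, gives α = τ/I = 20.25/7.611 = 2.661 rad/s².

α ≈ 2.66 rad/s²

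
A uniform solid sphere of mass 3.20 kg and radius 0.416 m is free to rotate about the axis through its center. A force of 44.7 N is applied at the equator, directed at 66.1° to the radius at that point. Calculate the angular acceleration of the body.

α ≈ 76.7 rad/s²

I = (2/5)MR² = (2/5)(3.20)(0.416)² = 0.2215 kg·m².
Only the tangential component produces torque: τ = F R sinθ = (44.7)(0.416) sin 66.1° = 17.00 N·m.
From τ = Iα: α = 17.00/0.2215 = 76.75 rad/s².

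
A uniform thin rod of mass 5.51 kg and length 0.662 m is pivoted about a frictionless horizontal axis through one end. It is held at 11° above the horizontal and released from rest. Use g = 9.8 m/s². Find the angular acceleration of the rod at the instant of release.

α ≈ 21.8 rad/s²

About the pivot, I = (1/3)ML² = (1/3)(5.51)(0.662)² = 0.8049 kg·m².
The weight acts at the center, a distance L/2 = 0.3310 m from the pivot; τ = Mg(L/2) cos 11° = 17.54 N·m.
α = τ/I = 17.54/0.8049 = 21.80 rad/s².
(Equivalently α = (3g/(2L)) cos 11° = 21.80 rad/s².)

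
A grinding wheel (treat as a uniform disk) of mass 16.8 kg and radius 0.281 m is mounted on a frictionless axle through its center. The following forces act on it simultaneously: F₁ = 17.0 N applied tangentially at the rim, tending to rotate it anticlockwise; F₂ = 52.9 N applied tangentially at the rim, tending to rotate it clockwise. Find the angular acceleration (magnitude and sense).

I = ½MR² = (1/2)(16.8)(0.281)² = 0.6633 kg·m².
Taking anticlockwise as positive: τ₁ = +(17.0)(0.281) = +4.777 N·m; τ₂ = −(52.9)(0.281) = −14.86 N·m.
Net torque τ = -10.09 N·m.
α = τ/I = -10.09/0.6633 = -15.21 rad/s².

α ≈ 15.2 rad/s², clockwise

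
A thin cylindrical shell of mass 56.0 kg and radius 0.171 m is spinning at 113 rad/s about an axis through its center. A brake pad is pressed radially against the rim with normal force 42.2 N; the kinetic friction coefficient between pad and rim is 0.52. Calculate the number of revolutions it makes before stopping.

≈ 443 revolutions

I = MR² = (56.0)(0.171)² = 1.637 kg·m².
Friction force f = μN = (0.52)(42.2) = 21.94 N at the rim; torque magnitude τ = fR = 3.752 N·m, opposing ω.
|α| = τ/I = 3.752/1.637 = 2.292 rad/s² (deceleration).
ω² = ω₀² − 2|α|θ with ω = 0 ⇒ θ = ω₀²/(2|α|) = 2786 rad = 443.4 rev.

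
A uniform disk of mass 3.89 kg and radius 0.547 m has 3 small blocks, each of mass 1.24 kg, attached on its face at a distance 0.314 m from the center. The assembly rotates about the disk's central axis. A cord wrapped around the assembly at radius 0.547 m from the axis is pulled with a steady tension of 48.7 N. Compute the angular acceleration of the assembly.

α ≈ 28.1 rad/s²

I_disk = ½MR² = ½(3.89)(0.547)² = 0.5820 kg·m².
I_blocks = 3·m·r² = 3(1.24)(0.314)² = 0.3668 kg·m².
Total I = 0.9487 kg·m².
τ = F r = (48.7)(0.547) = 26.64 N·m.
α = τ/I = 26.64/0.9487 = 28.08 rad/s².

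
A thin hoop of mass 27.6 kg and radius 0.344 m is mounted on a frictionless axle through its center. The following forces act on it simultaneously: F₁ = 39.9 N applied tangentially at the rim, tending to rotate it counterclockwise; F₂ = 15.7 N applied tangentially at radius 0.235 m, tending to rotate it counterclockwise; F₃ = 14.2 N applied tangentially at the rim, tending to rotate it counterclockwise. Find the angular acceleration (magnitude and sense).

I = MR² = (27.6)(0.344)² = 3.266 kg·m².
Taking counterclockwise as positive: τ₁ = +(39.9)(0.344) = +13.73 N·m; τ₂ = +(15.7)(0.235) = +3.689 N·m; τ₃ = +(14.2)(0.344) = +4.885 N·m.
Net torque τ = 22.30 N·m.
α = τ/I = 22.30/3.266 = 6.828 rad/s².

α ≈ 6.83 rad/s², counterclockwise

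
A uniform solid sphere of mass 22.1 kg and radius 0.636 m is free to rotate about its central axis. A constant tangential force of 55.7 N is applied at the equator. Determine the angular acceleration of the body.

α ≈ 9.91 rad/s²

I = (2/5)MR² = (2/5)(22.1)(0.636)² = 3.576 kg·m².
τ = F R = (55.7)(0.636) = 35.43 N·m.
From τ = Iα: α = 35.43/3.576 = 9.907 rad/s².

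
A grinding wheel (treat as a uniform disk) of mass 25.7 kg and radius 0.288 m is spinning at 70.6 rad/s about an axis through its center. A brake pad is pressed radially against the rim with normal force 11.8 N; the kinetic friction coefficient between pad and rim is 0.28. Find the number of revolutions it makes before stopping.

≈ 444 revolutions

I = ½MR² = (1/2)(25.7)(0.288)² = 1.066 kg·m².
Friction force f = μN = (0.28)(11.8) = 3.304 N at the rim; torque magnitude τ = fR = 0.9516 N·m, opposing ω.
|α| = τ/I = 0.9516/1.066 = 0.8928 rad/s² (deceleration).
ω² = ω₀² − 2|α|θ with ω = 0 ⇒ θ = ω₀²/(2|α|) = 2791 rad = 444.3 rev.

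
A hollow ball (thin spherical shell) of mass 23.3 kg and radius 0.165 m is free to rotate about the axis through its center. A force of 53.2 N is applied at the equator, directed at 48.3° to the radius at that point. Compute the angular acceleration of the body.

I = (2/3)MR² = (2/3)(23.3)(0.165)² = 0.4229 kg·m².
Only the tangential component produces torque: τ = F R sinθ = (53.2)(0.165) sin 48.3° = 6.554 N·m.
Newton's second law for rotation, τ = Iα, gives α = τ/I = 6.554/0.4229 = 15.50 rad/s².

α ≈ 15.5 rad/s²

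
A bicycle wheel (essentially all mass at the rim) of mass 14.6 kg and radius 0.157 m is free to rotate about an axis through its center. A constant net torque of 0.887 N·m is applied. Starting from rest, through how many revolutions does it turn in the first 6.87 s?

≈ 9.26 revolutions

I = MR² = (14.6)(0.157)² = 0.3599 kg·m².
α = τ/I = 0.887/0.3599 = 2.465 rad/s².
θ = ½αt² = ½(2.465)(6.87)² = 58.16 rad.
Revolutions = θ/(2π) = 9.257.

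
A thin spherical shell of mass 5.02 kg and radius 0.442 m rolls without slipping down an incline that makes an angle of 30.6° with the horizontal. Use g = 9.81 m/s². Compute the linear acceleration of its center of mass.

Translation along the incline: Mg sinθ − f = Ma.
Rotation about the center: fR = Iα with I = (2/3)MR². No-slip gives a = αR, so f = (I/R²)a = (2/3)M a.
Substituting: Mg sinθ = (1 + 0.6667)Ma, so a = g sinθ/(1 + 0.6667) = (9.81) sin 30.6° / 1.667 = 2.996 m/s².

a ≈ 3.00 m/s²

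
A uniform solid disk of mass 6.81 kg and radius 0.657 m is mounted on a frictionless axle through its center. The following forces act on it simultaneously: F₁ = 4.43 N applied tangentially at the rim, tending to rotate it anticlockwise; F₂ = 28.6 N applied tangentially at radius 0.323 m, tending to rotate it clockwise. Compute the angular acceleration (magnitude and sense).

α ≈ 4.30 rad/s², clockwise

I = ½MR² = (1/2)(6.81)(0.657)² = 1.470 kg·m².
Taking anticlockwise as positive: τ₁ = +(4.43)(0.657) = +2.911 N·m; τ₂ = −(28.6)(0.323) = −9.238 N·m.
Net torque τ = -6.327 N·m.
α = τ/I = -6.327/1.470 = -4.305 rad/s².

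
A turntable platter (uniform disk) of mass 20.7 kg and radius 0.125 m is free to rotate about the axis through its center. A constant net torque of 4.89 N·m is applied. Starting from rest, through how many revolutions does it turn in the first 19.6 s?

≈ 924 revolutions

I = ½MR² = (1/2)(20.7)(0.125)² = 0.1617 kg·m².
α = τ/I = 4.89/0.1617 = 30.24 rad/s².
θ = ½αt² = ½(30.24)(19.6)² = 5808 rad.
Revolutions = θ/(2π) = 924.4.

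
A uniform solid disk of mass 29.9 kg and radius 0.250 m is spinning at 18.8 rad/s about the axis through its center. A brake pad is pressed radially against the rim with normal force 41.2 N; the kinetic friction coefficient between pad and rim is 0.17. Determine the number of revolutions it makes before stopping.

I = ½MR² = (1/2)(29.9)(0.250)² = 0.9344 kg·m².
Friction force f = μN = (0.17)(41.2) = 7.004 N at the rim; torque magnitude τ = fR = 1.751 N·m, opposing ω.
|α| = τ/I = 1.751/0.9344 = 1.874 rad/s² (deceleration).
ω² = ω₀² − 2|α|θ with ω = 0 ⇒ θ = ω₀²/(2|α|) = 94.30 rad = 15.01 rev.

≈ 15.0 revolutions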